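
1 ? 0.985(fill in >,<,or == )>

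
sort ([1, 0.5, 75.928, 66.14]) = [0.5, 1, 66.14, 75.928]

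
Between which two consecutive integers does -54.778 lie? -55 and -54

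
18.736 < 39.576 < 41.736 True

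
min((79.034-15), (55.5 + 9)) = 64.034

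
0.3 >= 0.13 True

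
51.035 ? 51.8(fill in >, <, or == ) <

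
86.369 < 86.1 False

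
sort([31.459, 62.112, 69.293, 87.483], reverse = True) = [87.483, 69.293, 62.112, 31.459]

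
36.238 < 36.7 True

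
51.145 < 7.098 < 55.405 False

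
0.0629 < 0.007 False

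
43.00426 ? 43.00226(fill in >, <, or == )>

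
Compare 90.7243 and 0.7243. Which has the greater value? 90.7243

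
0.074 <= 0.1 True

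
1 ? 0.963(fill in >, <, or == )>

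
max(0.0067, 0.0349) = 0.0349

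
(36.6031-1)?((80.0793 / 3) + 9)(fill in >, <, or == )<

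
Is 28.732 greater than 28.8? No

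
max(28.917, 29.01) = 29.01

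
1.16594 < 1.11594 False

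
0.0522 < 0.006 False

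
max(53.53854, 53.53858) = 53.53858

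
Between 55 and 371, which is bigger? 371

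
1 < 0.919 False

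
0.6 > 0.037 True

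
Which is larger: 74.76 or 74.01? 74.76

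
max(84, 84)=84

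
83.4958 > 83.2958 True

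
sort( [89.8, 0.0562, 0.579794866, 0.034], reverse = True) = [89.8, 0.579794866, 0.0562, 0.034]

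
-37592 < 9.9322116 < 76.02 True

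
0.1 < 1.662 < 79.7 True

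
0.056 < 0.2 True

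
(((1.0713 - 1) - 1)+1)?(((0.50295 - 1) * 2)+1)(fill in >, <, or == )>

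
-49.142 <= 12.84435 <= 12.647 False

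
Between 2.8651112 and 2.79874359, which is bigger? 2.8651112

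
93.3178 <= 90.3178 False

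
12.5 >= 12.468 True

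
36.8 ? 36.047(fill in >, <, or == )>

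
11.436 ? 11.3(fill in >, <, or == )>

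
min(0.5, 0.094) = 0.094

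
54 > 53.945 True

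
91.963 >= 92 False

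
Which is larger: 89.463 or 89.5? 89.5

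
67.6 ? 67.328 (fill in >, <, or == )>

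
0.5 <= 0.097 False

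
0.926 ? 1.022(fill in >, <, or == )<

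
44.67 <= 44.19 False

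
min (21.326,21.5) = 21.326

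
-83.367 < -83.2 True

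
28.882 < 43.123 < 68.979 True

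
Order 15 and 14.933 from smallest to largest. 14.933, 15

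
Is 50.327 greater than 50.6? No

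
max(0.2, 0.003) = 0.2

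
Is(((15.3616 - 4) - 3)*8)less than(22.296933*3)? No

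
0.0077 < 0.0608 True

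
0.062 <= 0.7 True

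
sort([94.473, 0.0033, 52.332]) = [0.0033, 52.332, 94.473]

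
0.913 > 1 False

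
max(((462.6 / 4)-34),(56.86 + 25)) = 81.86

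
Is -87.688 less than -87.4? Yes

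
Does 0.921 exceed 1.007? No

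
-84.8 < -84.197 True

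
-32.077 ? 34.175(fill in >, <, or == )<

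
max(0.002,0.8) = 0.8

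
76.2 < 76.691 True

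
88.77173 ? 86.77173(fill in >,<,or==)>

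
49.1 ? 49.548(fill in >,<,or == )<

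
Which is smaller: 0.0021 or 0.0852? 0.0021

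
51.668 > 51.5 True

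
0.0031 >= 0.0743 False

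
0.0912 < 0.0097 False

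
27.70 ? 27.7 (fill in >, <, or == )==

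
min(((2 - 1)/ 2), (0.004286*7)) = 0.030002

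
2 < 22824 True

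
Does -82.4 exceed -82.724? Yes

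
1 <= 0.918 False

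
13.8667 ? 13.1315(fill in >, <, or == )>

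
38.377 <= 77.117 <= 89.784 True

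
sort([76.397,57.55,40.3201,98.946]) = [40.3201,57.55,76.397,98.946]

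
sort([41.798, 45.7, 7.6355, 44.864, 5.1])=[5.1, 7.6355, 41.798, 44.864, 45.7]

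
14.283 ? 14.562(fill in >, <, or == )<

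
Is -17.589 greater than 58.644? No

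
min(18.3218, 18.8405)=18.3218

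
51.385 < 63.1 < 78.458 True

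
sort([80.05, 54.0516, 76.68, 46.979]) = [46.979, 54.0516, 76.68, 80.05]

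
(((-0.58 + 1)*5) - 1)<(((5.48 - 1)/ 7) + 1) True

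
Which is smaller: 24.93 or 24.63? 24.63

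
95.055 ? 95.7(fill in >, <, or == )<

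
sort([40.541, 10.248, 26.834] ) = [10.248, 26.834, 40.541]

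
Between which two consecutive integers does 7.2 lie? 7 and 8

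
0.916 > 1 False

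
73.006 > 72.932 True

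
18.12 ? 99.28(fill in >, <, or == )<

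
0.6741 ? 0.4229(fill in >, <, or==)>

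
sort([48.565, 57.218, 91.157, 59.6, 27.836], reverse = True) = [91.157, 59.6, 57.218, 48.565, 27.836]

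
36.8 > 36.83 False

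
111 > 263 False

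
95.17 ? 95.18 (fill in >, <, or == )<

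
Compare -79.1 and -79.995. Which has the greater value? -79.1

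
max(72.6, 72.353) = 72.6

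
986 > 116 True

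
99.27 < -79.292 False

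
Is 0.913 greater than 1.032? No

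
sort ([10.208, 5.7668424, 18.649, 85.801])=[5.7668424, 10.208, 18.649, 85.801]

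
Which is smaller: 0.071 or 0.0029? 0.0029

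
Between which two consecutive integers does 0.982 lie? 0 and 1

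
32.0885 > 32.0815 True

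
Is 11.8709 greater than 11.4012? Yes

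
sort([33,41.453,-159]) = [-159,33,41.453]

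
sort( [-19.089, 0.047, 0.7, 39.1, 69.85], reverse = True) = [69.85, 39.1, 0.7, 0.047, -19.089]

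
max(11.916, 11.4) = 11.916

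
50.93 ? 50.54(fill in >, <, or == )>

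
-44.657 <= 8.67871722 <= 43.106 True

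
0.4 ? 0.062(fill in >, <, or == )>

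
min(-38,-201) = -201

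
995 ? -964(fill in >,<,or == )>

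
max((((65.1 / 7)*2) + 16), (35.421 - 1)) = 34.6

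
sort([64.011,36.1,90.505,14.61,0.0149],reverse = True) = [90.505,64.011,36.1,14.61,0.0149]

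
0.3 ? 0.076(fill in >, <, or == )>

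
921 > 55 True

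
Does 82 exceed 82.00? No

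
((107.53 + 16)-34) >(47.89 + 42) False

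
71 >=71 True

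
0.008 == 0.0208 False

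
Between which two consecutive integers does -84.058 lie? -85 and -84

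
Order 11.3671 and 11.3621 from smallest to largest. 11.3621, 11.3671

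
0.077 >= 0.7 False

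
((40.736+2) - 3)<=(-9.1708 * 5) False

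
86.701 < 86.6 False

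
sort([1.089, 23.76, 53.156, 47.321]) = [1.089, 23.76, 47.321, 53.156]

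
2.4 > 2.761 False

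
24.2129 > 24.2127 True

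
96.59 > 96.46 True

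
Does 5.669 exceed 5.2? Yes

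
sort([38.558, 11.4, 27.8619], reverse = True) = [38.558, 27.8619, 11.4]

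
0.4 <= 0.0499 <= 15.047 False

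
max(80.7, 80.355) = 80.7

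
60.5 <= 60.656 True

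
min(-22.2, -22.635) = -22.635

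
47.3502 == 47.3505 False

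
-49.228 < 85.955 True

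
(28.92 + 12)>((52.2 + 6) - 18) True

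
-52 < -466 False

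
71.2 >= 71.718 False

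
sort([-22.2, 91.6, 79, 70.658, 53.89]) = [-22.2, 53.89, 70.658, 79, 91.6]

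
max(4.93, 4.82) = 4.93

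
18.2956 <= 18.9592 True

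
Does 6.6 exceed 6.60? No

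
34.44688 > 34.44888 False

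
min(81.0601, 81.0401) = 81.0401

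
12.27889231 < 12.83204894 True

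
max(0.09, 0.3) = 0.3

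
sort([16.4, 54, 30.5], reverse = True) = [54, 30.5, 16.4]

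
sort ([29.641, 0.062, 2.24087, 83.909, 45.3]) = [0.062, 2.24087, 29.641, 45.3, 83.909]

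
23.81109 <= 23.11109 False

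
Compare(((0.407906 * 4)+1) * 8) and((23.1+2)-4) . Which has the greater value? ((23.1+2)-4)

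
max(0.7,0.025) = 0.7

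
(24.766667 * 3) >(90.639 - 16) False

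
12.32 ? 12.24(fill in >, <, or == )>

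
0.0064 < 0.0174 True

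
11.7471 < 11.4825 False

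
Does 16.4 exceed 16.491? No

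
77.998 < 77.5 False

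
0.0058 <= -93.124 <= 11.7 False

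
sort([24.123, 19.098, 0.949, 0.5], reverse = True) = [24.123, 19.098, 0.949, 0.5]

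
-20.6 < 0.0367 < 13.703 True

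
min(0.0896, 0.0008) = 0.0008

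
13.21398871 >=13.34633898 False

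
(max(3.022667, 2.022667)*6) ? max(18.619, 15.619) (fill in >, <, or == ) <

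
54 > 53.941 True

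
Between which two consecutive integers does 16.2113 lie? 16 and 17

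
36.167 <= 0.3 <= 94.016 False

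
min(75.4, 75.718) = 75.4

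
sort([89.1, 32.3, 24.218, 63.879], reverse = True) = [89.1, 63.879, 32.3, 24.218]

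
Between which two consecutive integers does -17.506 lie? -18 and -17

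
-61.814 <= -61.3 True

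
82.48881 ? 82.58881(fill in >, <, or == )<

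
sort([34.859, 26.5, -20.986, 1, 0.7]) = [-20.986, 0.7, 1, 26.5, 34.859]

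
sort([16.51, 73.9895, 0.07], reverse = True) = [73.9895, 16.51, 0.07]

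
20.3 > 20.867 False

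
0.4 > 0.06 True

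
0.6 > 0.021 True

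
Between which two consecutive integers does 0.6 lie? 0 and 1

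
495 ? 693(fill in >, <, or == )<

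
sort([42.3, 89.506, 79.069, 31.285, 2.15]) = [2.15, 31.285, 42.3, 79.069, 89.506]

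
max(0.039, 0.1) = 0.1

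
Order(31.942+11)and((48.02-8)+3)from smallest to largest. (31.942+11), ((48.02-8)+3)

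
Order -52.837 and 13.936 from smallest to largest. -52.837, 13.936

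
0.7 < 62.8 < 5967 True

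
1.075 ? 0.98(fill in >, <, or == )>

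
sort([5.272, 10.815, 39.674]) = [5.272, 10.815, 39.674]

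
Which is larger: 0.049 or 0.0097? 0.049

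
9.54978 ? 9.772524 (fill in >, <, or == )<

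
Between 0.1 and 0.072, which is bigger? 0.1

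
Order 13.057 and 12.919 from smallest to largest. 12.919,13.057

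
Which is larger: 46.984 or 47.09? 47.09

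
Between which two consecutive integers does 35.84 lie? 35 and 36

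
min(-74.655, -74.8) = -74.8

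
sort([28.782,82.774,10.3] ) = [10.3,28.782,82.774]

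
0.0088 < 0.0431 True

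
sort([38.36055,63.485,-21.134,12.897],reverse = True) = [63.485,38.36055,12.897,-21.134]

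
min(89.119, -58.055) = -58.055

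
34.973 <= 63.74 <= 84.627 True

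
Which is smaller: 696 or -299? -299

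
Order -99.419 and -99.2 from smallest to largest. -99.419, -99.2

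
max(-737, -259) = -259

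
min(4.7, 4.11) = 4.11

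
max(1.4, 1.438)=1.438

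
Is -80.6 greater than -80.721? Yes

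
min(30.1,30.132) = 30.1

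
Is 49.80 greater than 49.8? No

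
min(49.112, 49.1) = 49.1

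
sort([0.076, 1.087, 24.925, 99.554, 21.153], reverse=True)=[99.554, 24.925, 21.153, 1.087, 0.076]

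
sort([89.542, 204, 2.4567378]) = [2.4567378, 89.542, 204]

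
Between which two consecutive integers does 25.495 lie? 25 and 26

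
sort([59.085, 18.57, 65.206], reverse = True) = [65.206, 59.085, 18.57]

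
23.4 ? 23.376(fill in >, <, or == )>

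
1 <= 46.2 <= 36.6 False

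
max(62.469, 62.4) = 62.469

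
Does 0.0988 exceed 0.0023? Yes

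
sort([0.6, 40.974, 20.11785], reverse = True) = [40.974, 20.11785, 0.6]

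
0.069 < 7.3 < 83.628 True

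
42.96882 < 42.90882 False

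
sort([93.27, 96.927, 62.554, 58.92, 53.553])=[53.553, 58.92, 62.554, 93.27, 96.927]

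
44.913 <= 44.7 False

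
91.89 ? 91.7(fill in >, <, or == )>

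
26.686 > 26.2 True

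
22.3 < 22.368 True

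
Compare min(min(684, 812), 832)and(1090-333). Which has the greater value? (1090-333)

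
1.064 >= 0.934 True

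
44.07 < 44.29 True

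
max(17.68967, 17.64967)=17.68967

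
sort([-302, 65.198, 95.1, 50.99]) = [-302, 50.99, 65.198, 95.1]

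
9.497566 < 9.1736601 False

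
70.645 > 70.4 True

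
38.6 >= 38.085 True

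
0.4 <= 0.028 False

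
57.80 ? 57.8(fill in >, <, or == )==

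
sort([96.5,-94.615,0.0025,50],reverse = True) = [96.5,50,0.0025,-94.615]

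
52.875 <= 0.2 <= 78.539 False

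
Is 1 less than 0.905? No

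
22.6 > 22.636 False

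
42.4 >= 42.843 False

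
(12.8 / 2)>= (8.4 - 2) True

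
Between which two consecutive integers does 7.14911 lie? 7 and 8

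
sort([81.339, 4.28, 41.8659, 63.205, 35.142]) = [4.28, 35.142, 41.8659, 63.205, 81.339]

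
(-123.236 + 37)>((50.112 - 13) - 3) False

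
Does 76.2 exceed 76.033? Yes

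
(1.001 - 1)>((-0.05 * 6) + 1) False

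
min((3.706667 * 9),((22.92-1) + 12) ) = 33.360003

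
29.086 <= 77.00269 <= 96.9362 True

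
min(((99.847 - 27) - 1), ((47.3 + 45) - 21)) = 71.3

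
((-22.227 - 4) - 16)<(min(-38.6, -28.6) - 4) False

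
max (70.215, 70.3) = 70.3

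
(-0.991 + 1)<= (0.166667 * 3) True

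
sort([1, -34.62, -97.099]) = [-97.099, -34.62, 1]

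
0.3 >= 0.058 True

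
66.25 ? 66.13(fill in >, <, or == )>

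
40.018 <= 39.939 False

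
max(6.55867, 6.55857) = 6.55867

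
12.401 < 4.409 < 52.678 False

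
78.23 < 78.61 True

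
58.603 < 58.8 True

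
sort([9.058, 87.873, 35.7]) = [9.058, 35.7, 87.873]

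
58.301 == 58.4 False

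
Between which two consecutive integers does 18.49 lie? 18 and 19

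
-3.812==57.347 False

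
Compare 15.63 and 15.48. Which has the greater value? 15.63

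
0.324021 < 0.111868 False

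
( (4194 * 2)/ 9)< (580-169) False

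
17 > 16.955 True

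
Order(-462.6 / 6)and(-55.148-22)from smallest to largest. (-55.148-22),(-462.6 / 6)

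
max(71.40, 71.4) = 71.4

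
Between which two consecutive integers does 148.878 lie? 148 and 149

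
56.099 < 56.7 True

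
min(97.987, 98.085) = 97.987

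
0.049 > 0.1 False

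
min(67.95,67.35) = 67.35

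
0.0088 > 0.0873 False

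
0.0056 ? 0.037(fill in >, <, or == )<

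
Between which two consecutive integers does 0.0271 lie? 0 and 1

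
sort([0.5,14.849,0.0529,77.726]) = [0.0529,0.5,14.849,77.726]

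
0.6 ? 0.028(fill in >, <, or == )>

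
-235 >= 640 False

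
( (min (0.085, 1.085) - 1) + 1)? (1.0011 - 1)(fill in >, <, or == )>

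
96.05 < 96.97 True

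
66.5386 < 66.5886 True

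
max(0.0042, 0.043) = 0.043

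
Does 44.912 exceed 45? No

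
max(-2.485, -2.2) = -2.2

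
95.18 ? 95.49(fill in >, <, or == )<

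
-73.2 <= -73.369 False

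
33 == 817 False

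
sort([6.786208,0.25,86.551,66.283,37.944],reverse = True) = [86.551,66.283,37.944,6.786208,0.25]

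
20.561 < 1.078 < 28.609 False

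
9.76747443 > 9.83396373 False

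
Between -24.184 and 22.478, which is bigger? 22.478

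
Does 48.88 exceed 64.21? No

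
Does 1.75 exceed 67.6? No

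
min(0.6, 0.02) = 0.02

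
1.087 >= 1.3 False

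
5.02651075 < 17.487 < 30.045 True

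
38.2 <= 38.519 True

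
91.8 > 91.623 True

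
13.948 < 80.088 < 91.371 True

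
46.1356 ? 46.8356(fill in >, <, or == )<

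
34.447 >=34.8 False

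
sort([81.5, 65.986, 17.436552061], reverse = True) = [81.5, 65.986, 17.436552061]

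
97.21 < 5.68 False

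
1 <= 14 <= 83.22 True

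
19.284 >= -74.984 True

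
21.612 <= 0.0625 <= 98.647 False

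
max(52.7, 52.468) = 52.7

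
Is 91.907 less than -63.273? No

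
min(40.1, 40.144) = 40.1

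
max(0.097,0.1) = 0.1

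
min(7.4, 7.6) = 7.4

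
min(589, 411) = 411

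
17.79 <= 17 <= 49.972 False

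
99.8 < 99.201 False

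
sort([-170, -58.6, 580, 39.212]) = [-170, -58.6, 39.212, 580]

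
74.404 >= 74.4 True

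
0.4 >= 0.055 True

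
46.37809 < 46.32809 False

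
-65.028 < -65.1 False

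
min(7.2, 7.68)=7.2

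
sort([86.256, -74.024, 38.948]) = [-74.024, 38.948, 86.256]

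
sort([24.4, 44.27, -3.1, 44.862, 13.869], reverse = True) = [44.862, 44.27, 24.4, 13.869, -3.1]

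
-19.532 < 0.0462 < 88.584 True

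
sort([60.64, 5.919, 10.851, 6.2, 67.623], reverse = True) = [67.623, 60.64, 10.851, 6.2, 5.919]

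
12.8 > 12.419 True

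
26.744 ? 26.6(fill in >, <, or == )>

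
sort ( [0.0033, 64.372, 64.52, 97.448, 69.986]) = [0.0033, 64.372, 64.52, 69.986, 97.448]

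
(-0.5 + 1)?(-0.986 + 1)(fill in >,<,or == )>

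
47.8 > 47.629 True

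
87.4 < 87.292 False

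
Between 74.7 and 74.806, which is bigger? 74.806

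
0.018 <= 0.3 True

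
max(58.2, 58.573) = 58.573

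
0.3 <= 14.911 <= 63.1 True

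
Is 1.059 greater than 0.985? Yes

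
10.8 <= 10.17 False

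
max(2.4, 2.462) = 2.462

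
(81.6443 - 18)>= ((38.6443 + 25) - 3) True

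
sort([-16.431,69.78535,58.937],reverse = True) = [69.78535,58.937,-16.431]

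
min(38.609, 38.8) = 38.609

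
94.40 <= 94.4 True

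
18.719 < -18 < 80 False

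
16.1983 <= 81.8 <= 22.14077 False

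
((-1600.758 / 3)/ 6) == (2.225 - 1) False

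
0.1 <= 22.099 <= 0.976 False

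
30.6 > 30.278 True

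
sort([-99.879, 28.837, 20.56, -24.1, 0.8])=[-99.879, -24.1, 0.8, 20.56, 28.837]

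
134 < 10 False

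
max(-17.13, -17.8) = -17.13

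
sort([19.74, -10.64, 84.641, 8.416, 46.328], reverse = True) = [84.641, 46.328, 19.74, 8.416, -10.64]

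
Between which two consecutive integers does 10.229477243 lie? 10 and 11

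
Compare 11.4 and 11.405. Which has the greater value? 11.405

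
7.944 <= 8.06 True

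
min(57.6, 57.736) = 57.6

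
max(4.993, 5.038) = 5.038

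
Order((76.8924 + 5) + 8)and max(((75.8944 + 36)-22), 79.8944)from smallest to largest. ((76.8924 + 5) + 8), max(((75.8944 + 36)-22), 79.8944)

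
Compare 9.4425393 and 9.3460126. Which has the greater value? 9.4425393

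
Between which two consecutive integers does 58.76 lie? 58 and 59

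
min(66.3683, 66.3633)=66.3633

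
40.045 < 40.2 True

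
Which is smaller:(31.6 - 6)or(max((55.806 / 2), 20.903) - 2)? (31.6 - 6)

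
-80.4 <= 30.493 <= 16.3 False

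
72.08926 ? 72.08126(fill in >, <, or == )>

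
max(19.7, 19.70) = 19.70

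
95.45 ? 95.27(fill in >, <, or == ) >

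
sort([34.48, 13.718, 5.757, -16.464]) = [-16.464, 5.757, 13.718, 34.48]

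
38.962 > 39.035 False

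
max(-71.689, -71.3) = -71.3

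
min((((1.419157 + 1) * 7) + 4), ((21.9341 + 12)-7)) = 20.934099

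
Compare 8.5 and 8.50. They are equal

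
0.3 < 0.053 False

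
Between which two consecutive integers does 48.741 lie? 48 and 49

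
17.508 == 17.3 False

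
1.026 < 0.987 False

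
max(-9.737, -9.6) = -9.6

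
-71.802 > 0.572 False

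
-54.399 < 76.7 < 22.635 False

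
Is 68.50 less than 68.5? No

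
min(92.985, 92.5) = 92.5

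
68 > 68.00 False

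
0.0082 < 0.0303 True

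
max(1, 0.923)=1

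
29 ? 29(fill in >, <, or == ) ==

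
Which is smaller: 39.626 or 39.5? 39.5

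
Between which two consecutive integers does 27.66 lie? 27 and 28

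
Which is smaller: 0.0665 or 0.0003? 0.0003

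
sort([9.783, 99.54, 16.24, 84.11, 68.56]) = [9.783, 16.24, 68.56, 84.11, 99.54]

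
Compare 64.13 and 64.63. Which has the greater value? 64.63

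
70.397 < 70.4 True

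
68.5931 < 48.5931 False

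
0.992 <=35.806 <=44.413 True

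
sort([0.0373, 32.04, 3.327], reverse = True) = [32.04, 3.327, 0.0373]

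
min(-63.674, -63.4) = -63.674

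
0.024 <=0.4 True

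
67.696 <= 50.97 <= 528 False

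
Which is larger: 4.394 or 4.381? 4.394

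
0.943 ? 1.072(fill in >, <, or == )<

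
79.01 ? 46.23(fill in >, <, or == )>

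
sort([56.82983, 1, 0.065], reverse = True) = [56.82983, 1, 0.065]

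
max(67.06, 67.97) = 67.97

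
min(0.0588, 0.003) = 0.003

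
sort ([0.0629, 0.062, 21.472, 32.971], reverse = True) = [32.971, 21.472, 0.0629, 0.062]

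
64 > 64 False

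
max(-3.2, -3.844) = -3.2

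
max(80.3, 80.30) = 80.30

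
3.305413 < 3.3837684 True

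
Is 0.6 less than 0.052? No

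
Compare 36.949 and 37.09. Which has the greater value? 37.09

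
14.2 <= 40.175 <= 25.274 False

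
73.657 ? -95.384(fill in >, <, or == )>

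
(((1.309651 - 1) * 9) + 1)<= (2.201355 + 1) False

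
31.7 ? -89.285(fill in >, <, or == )>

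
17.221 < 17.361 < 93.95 True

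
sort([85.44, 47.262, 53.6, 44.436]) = [44.436, 47.262, 53.6, 85.44]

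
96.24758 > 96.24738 True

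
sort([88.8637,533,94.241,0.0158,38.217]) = [0.0158,38.217,88.8637,94.241,533]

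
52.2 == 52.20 True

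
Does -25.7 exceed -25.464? No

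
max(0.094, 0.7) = 0.7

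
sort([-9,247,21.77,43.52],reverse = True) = [247,43.52,21.77,-9]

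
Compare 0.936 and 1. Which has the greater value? 1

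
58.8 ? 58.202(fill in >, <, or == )>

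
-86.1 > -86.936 True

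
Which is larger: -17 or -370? -17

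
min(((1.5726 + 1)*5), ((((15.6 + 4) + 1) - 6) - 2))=12.6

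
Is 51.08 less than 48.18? No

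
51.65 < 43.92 False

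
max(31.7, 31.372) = 31.7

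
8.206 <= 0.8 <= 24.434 False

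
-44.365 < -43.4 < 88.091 True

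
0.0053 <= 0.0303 True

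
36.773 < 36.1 False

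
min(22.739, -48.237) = -48.237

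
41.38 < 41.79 True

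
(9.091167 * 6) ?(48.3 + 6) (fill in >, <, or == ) >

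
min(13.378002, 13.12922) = 13.12922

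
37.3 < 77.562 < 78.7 True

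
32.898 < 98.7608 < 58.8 False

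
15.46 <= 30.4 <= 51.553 True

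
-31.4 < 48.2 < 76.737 True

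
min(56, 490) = 56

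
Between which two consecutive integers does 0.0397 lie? 0 and 1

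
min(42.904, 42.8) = 42.8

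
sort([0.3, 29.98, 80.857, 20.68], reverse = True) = [80.857, 29.98, 20.68, 0.3]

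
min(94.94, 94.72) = 94.72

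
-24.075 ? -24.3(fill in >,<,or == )>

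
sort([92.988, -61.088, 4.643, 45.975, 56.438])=[-61.088, 4.643, 45.975, 56.438, 92.988]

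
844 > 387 True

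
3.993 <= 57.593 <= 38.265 False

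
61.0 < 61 False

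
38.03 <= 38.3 True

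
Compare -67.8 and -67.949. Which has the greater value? -67.8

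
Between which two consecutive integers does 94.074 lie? 94 and 95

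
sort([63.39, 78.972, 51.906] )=[51.906, 63.39, 78.972]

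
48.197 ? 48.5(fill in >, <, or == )<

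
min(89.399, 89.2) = 89.2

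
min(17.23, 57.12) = 17.23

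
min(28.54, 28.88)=28.54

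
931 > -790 True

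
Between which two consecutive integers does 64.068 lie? 64 and 65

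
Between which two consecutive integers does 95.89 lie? 95 and 96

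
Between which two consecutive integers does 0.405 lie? 0 and 1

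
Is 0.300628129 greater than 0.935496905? No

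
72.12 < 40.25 False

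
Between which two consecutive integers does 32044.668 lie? 32044 and 32045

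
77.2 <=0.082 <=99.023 False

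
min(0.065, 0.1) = 0.065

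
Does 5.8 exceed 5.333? Yes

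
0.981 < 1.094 True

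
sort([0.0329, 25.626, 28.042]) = [0.0329, 25.626, 28.042]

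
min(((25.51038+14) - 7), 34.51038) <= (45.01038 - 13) False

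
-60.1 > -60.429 True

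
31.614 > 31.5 True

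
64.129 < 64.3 True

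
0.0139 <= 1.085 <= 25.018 True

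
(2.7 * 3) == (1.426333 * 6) False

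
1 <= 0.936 False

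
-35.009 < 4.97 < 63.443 True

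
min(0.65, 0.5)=0.5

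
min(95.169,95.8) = 95.169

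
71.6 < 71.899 True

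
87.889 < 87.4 False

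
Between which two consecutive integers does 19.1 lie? 19 and 20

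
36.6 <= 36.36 False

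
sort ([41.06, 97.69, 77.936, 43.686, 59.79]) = [41.06, 43.686, 59.79, 77.936, 97.69]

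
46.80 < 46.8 False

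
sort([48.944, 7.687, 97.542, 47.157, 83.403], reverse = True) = [97.542, 83.403, 48.944, 47.157, 7.687]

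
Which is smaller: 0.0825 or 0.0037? 0.0037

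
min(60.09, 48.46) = 48.46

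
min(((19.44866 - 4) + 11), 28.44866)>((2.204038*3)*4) True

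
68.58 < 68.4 False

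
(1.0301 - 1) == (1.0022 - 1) False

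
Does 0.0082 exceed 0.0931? No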